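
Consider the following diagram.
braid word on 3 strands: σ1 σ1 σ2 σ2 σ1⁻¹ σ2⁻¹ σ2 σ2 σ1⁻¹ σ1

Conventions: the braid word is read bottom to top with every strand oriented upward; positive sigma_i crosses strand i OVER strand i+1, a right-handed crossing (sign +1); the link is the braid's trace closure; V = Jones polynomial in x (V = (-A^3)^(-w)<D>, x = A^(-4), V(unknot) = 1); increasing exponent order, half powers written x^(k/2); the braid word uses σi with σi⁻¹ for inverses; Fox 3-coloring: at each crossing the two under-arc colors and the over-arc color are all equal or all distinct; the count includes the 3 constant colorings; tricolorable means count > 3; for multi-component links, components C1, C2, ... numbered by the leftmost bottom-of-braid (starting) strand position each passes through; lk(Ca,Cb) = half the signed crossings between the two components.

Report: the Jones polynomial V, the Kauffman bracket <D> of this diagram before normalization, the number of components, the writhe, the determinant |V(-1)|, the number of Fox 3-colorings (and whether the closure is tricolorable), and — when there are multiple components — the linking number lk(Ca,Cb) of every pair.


V = x - x^2 + 2x^3 - x^4 + x^5 - x^6
<D> = -A^-12 + A^-8 - A^-4 + 2 - A^4 + A^8 (w = +4)
1 component over 10 crossings, w = +4
3 Fox colorings among 3^10, |V(-1)| = 7: not tricolorable
why: det 7 = |V(-1)|; not divisible by 3, so not tricolorable


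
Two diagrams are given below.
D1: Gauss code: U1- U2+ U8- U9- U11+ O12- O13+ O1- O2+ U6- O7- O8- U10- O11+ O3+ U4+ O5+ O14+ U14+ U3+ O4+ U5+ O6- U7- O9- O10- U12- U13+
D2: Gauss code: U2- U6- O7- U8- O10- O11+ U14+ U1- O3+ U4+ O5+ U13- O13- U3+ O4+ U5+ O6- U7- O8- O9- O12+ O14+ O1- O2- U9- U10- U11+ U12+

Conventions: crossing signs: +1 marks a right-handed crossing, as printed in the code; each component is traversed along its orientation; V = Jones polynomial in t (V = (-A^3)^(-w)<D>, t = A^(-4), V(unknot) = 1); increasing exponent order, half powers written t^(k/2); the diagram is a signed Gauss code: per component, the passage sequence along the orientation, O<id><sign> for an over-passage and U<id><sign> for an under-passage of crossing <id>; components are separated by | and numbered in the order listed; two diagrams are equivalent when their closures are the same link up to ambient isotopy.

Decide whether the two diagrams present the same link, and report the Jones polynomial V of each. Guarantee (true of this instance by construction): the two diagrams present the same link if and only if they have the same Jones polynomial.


equivalent: yes
V(D1) = -t^-3 + t^-2 - t^-1 + 3 - t + t^2 - t^3  (w 0, c 14, <D> = -A^-12 + A^-8 - A^-4 + 3 - A^4 + A^8 - A^12)
V(D2) = -t^-3 + t^-2 - t^-1 + 3 - t + t^2 - t^3  [14 crossings, <D> = -A^-18 + A^-14 - A^-10 + 3A^-6 - A^-2 + A^2 - A^6, w = -2]
key observation: from 14 to 14 crossings by R-moves: one link, two diagrams


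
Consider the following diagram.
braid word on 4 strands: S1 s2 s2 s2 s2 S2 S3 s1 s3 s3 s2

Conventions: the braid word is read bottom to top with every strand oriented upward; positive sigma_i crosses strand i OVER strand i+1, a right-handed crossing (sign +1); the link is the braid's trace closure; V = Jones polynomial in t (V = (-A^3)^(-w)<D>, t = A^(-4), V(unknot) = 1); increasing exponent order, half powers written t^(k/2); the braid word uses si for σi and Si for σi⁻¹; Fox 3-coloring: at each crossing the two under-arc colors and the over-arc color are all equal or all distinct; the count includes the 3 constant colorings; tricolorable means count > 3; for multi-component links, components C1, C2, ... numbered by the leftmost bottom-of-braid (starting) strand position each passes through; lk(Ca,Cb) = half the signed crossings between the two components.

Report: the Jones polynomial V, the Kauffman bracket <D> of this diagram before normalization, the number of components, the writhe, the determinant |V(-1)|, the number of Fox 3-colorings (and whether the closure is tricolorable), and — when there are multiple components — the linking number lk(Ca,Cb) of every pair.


V(t) = t + t^3 - t^4
bracket: A^-1 - A^3 - A^11, w = +5
1 component, writhe +5, over 11 crossings
det 3, colorings 9 of 3^11 — tricolorable
observation: det 3 = |V(-1)|; divisible by 3, so tricolorable


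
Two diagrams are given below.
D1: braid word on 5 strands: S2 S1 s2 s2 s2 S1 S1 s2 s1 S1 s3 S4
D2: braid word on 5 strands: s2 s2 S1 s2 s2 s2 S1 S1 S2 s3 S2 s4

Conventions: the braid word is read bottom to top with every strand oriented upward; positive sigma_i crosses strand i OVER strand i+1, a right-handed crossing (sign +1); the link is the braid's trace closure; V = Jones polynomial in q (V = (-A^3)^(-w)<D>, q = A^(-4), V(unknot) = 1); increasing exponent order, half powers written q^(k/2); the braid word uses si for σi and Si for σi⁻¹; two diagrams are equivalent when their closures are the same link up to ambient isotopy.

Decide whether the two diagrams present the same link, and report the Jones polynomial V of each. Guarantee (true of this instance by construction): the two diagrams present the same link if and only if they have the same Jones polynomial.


equivalent: yes
V(D1) = -q^-3 + q^-2 - q^-1 + 3 - q + q^2 - q^3  (w 0, c 12, <D> = -A^-12 + A^-8 - A^-4 + 3 - A^4 + A^8 - A^12)
V(D2) = -q^-3 + q^-2 - q^-1 + 3 - q + q^2 - q^3  [12 crossings, <D> = -A^-6 + A^-2 - A^2 + 3A^6 - A^10 + A^14 - A^18, w = +2]
key observation: Markov moves rewrite D1 (12 crossings) into D2 (12)


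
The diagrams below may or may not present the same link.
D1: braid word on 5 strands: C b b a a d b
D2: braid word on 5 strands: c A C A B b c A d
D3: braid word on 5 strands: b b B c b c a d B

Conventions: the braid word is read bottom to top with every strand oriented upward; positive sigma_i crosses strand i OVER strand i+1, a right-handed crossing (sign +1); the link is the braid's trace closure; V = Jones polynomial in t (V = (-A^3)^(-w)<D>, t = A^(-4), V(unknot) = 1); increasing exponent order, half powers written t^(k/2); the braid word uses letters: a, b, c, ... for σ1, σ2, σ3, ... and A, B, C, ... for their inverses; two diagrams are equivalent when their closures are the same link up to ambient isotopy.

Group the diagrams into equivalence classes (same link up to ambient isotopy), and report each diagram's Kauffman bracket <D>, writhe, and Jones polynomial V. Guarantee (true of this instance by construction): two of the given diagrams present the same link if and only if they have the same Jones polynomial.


grouping into links: {D1} | {D2} | {D3}
V(D1) = -t^(3/2) - 2t^(7/2) + t^(9/2) - t^(11/2) + t^(13/2)  (w +5, c 7, <D> = -A^-11 + A^-7 - A^-3 + 2A + A^9)
V(D2) = t^(-9/2) - t^(-5/2) - t^(-3/2) - t^(-1/2)  [9 crossings, <D> = A^-1 + A^3 + A^7 - A^15, w = -1]
D3 (bracket A^5 + A^13; 9 crossings at w = +5): V = -t^(1/2) - t^(5/2)
why: comparing 3 Jones polynomials yields 3 groups


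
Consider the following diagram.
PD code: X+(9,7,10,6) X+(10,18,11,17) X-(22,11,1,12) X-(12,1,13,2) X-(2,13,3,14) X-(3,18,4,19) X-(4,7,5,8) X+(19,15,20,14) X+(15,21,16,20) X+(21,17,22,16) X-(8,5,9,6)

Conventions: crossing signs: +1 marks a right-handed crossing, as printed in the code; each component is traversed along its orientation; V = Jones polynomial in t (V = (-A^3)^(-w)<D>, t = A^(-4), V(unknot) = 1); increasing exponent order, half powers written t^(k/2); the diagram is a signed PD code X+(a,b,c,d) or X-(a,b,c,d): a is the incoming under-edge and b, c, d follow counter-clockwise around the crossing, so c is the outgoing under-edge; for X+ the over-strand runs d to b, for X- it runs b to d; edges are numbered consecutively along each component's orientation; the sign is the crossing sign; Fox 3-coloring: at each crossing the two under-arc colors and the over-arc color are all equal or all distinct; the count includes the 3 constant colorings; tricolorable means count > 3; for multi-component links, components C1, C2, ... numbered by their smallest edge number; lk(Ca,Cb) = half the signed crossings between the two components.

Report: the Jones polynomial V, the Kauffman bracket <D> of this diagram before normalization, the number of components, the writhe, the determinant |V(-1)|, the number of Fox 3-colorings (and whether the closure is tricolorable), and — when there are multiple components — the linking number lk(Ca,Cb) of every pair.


V = -t^-3 + t^-2 - t^-1 + 3 - t + t^2 - t^3
<D> = A^-15 - A^-11 + A^-7 - 3A^-3 + A - A^5 + A^9 (w = -1)
1 component over 11 crossings, w = -1
27 Fox colorings among 3^11, |V(-1)| = 9: tricolorable
why: w = -1 (over 11 crossings) is diagram-only; (-A^3)^(1) removes it from V


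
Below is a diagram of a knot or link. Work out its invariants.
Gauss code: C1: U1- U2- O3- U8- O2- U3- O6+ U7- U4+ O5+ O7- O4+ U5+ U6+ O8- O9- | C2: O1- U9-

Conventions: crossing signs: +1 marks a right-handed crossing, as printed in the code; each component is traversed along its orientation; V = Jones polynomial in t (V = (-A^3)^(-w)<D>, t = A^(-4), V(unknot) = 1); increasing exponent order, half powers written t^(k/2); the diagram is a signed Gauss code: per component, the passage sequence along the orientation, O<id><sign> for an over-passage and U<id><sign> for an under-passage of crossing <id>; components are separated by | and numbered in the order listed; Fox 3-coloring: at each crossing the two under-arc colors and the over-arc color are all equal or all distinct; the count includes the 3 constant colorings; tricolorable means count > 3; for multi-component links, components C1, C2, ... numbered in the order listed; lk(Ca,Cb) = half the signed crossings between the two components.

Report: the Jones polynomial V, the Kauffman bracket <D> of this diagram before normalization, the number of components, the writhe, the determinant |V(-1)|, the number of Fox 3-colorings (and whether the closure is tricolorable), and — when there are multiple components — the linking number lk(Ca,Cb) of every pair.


V = t^(-13/2) - t^(-11/2) + t^(-9/2) - 2t^(-7/2) - t^(-3/2)
<D> = A^-3 + 2A^5 - A^9 + A^13 - A^17 (w = -3)
2 components over 9 crossings, w = -3
lk(C1,C2): -1
9 Fox colorings among 3^9, |V(-1)| = 6: tricolorable
why: summing lk over 1 pair gives -1


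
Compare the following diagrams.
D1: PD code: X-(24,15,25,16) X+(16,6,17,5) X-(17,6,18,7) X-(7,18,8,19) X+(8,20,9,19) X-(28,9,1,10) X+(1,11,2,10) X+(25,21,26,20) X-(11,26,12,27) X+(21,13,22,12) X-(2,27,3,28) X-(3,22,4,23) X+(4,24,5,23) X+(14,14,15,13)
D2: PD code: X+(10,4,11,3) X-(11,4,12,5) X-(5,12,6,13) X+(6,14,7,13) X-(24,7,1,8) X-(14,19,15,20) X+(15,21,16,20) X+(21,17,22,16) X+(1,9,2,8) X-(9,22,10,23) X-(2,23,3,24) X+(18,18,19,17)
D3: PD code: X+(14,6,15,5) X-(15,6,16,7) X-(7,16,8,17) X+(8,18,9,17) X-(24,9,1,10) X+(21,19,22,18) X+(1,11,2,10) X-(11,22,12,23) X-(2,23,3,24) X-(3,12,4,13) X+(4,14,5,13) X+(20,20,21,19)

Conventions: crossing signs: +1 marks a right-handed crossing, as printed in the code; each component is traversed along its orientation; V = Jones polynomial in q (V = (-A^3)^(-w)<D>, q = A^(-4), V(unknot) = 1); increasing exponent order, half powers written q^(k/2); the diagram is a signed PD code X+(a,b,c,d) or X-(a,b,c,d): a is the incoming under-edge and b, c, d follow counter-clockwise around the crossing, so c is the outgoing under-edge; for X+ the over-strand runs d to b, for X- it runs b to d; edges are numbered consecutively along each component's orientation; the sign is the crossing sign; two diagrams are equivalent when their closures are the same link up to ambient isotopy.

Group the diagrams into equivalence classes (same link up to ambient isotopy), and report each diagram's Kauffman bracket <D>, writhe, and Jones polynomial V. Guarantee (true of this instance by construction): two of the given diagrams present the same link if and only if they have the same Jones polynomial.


grouping into links: {D1, D2, D3}
V(D1) = 1  (w 0, c 14, <D> = 1)
V(D2) = 1  [12 crossings, <D> = 1, w = 0]
V(D3) = 1  [12 crossings, <D> = 1, w = 0]
why: all 3 diagrams share one V(q), hence one class


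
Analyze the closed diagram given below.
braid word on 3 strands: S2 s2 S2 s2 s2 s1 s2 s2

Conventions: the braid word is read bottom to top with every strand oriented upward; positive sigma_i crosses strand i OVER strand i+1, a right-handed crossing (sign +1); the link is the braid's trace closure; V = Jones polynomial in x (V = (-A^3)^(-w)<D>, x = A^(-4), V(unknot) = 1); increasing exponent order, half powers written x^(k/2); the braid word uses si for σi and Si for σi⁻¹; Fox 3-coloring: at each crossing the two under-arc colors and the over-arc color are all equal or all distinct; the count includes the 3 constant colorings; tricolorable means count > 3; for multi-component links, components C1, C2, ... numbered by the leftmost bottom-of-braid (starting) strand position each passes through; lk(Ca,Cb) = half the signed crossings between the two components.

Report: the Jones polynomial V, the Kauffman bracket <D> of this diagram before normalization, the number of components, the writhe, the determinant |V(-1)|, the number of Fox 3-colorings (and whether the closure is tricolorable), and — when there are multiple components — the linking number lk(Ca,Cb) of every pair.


V = x + x^3 - x^4
<D> = -A^-4 + 1 + A^8 (w = +4)
1 component over 8 crossings, w = +4
9 Fox colorings among 3^8, |V(-1)| = 3: tricolorable
why: V spans 3 powers of x: at least 3 crossings in any diagram


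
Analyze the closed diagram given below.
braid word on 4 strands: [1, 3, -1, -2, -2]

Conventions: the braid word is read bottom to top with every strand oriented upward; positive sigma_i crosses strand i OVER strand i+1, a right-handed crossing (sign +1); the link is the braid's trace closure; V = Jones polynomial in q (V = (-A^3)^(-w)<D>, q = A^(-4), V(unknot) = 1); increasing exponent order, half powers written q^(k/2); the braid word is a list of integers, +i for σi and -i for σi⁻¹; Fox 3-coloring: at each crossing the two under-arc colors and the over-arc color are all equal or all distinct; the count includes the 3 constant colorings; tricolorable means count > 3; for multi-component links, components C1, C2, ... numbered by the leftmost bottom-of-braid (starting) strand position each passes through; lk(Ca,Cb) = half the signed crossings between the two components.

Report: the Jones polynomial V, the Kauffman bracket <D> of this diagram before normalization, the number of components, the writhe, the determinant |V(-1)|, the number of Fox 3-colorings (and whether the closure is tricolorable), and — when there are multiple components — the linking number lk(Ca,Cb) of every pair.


V = q^-3 + q^-2 + q^-1 + 1
<D> = -A^-3 - A - A^5 - A^9 (w = -1)
3 components over 5 crossings, w = -1
lk(C1,C2): 0
lk(C1,C3) = 0
linking number lk(C2,C3) = -1
9 Fox colorings among 3^6, |V(-1)| = 0: tricolorable
why: det 0 = |V(-1)|; divisible by 3, so tricolorable


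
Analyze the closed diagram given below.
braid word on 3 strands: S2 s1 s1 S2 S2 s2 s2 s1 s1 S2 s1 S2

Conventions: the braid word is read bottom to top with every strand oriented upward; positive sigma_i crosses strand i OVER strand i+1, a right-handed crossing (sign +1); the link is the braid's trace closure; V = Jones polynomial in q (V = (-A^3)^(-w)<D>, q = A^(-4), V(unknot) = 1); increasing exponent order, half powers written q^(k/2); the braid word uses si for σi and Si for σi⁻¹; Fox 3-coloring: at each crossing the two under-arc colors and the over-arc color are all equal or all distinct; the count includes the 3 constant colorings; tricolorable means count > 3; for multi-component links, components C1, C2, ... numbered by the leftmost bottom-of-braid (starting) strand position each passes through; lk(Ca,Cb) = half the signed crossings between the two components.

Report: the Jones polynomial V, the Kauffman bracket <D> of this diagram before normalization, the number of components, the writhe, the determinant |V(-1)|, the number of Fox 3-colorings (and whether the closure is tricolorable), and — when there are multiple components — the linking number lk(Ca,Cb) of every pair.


V(q) = -q^-2 + 2q^-1 - 2 + 4q - 4q^2 + 4q^3 - 3q^4 + 2q^5 - q^6
bracket: -A^-18 + 2A^-14 - 3A^-10 + 4A^-6 - 4A^-2 + 4A^2 - 2A^6 + 2A^10 - A^14, w = +2
1 component, writhe +2, over 12 crossings
det 23, colorings 3 of 3^12 — not tricolorable
observation: det 23 = |V(-1)|; not divisible by 3, so not tricolorable


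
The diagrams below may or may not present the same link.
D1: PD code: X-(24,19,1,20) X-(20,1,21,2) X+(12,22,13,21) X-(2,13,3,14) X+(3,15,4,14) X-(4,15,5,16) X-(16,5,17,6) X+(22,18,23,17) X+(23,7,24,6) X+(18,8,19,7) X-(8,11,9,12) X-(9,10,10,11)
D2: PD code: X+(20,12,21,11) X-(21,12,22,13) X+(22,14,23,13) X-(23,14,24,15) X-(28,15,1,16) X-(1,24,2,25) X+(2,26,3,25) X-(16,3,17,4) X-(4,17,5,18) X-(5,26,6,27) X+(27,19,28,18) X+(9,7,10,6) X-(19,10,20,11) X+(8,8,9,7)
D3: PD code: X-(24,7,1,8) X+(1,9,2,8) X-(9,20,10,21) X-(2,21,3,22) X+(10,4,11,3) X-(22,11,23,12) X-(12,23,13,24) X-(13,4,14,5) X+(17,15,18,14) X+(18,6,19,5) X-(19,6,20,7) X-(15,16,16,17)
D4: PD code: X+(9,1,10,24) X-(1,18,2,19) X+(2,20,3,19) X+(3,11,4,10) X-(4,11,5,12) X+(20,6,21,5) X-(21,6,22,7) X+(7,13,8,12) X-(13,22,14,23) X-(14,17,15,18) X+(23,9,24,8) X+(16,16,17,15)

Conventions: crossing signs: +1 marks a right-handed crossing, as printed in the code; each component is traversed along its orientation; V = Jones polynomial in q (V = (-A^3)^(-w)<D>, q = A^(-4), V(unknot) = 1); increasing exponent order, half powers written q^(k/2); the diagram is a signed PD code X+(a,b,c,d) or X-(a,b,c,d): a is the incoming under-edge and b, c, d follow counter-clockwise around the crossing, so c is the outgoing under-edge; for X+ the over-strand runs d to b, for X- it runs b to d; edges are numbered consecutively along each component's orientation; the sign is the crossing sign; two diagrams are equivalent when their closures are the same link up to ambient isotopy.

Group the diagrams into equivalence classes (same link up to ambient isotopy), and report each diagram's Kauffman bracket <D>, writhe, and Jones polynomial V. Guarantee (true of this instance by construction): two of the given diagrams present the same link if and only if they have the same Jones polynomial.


classes: {D1} | {D2, D3} | {D4}
V(D1) = q^-2 - q^-1 + 1 - q + q^2  [12 crossings, <D> = A^-14 - A^-10 + A^-6 - A^-2 + A^2, w = -2]
D2 (bracket A^-2 - A^2 + 2A^6 - A^10 + A^14 - A^18; 14 crossings at w = -2): V = -q^-6 + q^-5 - q^-4 + 2q^-3 - q^-2 + q^-1
V(D3) = -q^-6 + q^-5 - q^-4 + 2q^-3 - q^-2 + q^-1  [12 crossings, <D> = A^-8 - A^-4 + 2 - A^4 + A^8 - A^12, w = -4]
V(D4) = q + q^3 - q^4  [12 crossings, <D> = -A^-10 + A^-6 + A^2, w = +2]
note: comparing 4 Jones polynomials yields 3 groups


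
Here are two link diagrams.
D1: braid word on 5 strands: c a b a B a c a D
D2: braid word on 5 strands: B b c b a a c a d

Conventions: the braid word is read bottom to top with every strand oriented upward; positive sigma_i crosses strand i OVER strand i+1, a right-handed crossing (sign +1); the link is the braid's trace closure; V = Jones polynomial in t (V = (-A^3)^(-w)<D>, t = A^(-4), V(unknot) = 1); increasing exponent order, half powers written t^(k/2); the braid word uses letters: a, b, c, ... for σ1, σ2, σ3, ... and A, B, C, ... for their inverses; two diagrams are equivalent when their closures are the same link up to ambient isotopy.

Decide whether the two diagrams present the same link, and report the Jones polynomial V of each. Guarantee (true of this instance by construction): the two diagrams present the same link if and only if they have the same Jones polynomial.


equivalent: yes
V(D1) = -t^(3/2) - 2t^(7/2) + t^(9/2) - t^(11/2) + t^(13/2)  (w +5, c 9, <D> = -A^-11 + A^-7 - A^-3 + 2A + A^9)
D2 (bracket -A^-5 + A^-1 - A^3 + 2A^7 + A^15; 9 crossings at w = +7): V = -t^(3/2) - 2t^(7/2) + t^(9/2) - t^(11/2) + t^(13/2)
why: all 2 diagrams share one V(t), hence one class


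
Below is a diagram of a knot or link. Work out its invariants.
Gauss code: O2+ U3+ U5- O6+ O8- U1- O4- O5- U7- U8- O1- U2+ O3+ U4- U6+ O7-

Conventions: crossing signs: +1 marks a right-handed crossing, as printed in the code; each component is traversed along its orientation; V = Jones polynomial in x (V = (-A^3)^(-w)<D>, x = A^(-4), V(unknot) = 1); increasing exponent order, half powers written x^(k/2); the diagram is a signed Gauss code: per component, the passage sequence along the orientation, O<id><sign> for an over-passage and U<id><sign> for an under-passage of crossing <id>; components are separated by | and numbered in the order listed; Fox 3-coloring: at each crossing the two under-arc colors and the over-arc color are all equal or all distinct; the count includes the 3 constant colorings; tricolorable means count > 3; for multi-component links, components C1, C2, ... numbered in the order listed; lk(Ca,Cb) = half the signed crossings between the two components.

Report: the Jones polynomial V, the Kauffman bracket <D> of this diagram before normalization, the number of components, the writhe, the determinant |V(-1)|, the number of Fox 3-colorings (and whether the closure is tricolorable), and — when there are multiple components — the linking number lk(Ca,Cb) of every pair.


Jones polynomial: V(x) = -x^-5 + x^-4 - x^-3 + 2x^-2 - x^-1 + 2 - x
<D> = -A^-10 + 2A^-6 - A^-2 + 2A^2 - A^6 + A^10 - A^14; writhe -2
components 1, writhe -2 (8 crossings)
3-colorings: 9 of 3^8, det 9 — tricolorable
note: V spans 6 powers of x: at least 6 crossings in any diagram


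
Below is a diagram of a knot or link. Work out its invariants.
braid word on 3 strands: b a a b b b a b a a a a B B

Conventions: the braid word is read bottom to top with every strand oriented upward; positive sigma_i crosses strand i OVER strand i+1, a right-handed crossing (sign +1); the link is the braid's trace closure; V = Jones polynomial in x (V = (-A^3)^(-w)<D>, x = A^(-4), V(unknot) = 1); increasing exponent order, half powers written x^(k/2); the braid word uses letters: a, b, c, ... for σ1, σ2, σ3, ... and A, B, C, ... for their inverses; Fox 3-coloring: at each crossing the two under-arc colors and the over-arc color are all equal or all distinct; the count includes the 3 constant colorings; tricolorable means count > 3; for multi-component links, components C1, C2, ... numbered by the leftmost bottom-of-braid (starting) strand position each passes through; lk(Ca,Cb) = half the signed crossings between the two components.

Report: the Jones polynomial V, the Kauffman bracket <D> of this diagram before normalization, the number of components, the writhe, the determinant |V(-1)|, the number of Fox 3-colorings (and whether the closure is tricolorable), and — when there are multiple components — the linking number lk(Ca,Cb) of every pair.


Jones polynomial: V(x) = x^4 + 2x^6 - 2x^7 + 2x^8 - 3x^9 + 3x^10 - 3x^11 + 2x^12 - 2x^13 + x^14
<D> = A^-26 - 2A^-22 + 2A^-18 - 3A^-14 + 3A^-10 - 3A^-6 + 2A^-2 - 2A^2 + 2A^6 + A^14; writhe +10
components 1, writhe +10 (14 crossings)
3-colorings: 9 of 3^14, det 21 — tricolorable
note: det 21 = |V(-1)|; divisible by 3, so tricolorable


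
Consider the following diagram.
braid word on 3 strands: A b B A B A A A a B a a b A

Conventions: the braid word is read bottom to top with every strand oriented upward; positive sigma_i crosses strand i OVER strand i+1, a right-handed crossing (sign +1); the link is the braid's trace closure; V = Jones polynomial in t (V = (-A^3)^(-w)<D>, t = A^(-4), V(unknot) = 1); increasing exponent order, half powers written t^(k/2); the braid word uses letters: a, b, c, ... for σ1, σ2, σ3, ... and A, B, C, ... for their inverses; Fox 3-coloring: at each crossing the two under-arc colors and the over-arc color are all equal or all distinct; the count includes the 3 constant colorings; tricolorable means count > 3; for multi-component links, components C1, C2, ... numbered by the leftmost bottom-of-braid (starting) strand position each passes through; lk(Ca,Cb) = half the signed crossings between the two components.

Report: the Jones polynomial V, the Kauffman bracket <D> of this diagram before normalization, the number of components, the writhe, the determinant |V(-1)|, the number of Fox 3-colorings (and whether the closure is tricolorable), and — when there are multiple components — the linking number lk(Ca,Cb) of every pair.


V(t) = -t^-4 + t^-3 + t^-1
bracket: A^-8 + 1 - A^4, w = -4
1 component, writhe -4, over 14 crossings
det 3, colorings 9 of 3^14 — tricolorable
observation: w = -4 shifts under R1 moves; the (-A^3)^(4) factor cancels that in V


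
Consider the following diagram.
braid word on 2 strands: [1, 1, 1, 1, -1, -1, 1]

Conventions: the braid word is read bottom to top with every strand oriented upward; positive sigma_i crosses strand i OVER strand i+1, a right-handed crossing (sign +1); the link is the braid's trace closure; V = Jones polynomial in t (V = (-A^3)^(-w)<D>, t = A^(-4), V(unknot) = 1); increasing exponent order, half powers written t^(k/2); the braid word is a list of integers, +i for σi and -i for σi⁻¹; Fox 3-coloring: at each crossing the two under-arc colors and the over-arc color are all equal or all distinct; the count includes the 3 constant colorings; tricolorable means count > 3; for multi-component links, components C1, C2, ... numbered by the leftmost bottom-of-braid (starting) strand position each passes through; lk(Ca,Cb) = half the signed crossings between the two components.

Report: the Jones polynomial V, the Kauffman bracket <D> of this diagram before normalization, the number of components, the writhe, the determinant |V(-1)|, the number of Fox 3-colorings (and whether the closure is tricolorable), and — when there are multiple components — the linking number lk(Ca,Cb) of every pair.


Jones polynomial: V(t) = t + t^3 - t^4
<D> = A^-7 - A^-3 - A^5; writhe +3
components 1, writhe +3 (7 crossings)
3-colorings: 9 of 3^7, det 3 — tricolorable
note: inverse pairs cancel, leaving σ1 σ1 σ1


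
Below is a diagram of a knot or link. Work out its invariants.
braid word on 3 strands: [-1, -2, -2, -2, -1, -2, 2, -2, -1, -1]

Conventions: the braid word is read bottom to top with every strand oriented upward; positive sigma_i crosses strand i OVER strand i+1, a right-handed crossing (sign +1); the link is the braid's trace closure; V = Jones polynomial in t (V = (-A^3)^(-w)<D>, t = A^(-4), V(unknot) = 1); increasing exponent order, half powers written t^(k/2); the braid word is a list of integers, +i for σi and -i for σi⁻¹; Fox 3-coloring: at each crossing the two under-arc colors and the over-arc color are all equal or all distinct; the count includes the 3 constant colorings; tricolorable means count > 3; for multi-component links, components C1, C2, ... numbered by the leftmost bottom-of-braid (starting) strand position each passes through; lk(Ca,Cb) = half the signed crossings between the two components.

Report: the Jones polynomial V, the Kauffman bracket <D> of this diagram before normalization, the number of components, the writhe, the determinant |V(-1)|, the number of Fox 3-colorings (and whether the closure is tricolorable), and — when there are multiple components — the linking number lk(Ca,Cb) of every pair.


Jones polynomial: V(t) = -t^-10 + t^-9 - t^-8 + t^-7 - t^-6 + t^-5 + t^-3
<D> = A^-12 + A^-4 - 1 + A^4 - A^8 + A^12 - A^16; writhe -8
components 1, writhe -8 (10 crossings)
3-colorings: 3 of 3^10, det 7 — not tricolorable
note: the word shrinks to σ1⁻¹ σ2⁻¹ σ2⁻¹ σ2⁻¹ σ1⁻¹ σ2⁻¹ σ1⁻¹ σ1⁻¹ after cancelling


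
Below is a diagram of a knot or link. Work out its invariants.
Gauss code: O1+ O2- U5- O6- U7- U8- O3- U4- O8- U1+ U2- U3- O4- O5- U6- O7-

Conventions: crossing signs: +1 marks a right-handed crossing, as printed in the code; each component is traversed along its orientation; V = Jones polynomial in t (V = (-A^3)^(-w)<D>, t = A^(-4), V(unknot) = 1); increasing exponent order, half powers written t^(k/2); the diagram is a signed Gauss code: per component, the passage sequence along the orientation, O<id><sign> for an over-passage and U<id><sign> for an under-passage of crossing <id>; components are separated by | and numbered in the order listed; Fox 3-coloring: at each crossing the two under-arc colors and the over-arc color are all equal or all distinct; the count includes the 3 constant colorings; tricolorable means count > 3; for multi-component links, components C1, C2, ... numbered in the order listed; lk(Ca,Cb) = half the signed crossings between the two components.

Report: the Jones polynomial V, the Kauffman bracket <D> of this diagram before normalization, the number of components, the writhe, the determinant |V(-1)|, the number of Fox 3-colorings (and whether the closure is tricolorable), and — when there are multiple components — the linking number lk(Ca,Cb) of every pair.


V = t^-8 - 2t^-7 + t^-6 - 2t^-5 + 2t^-4 + t^-2
<D> = A^-10 + 2A^-2 - 2A^2 + A^6 - 2A^10 + A^14 (w = -6)
1 component over 8 crossings, w = -6
27 Fox colorings among 3^8, |V(-1)| = 9: tricolorable
why: |V(-1)| = 9: so tricolorable, since 3 divides 9


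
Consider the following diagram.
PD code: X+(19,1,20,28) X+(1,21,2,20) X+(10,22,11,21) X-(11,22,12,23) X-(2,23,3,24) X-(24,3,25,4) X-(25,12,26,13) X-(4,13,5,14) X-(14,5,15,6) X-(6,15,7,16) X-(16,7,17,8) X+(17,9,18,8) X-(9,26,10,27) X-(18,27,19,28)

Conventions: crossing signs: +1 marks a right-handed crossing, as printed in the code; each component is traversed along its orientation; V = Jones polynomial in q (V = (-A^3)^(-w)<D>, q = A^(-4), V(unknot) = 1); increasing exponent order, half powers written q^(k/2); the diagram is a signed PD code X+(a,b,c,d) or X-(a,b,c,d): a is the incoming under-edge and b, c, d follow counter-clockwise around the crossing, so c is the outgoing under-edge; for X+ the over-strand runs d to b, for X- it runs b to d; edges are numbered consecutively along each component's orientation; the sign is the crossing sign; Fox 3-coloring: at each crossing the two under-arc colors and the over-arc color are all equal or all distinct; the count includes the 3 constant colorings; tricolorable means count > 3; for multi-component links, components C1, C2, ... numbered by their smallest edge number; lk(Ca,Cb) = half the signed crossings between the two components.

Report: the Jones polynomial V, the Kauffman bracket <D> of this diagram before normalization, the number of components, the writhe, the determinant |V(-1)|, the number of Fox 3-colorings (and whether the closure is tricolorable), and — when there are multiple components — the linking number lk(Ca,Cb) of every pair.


V(q) = -q^-7 + q^-6 - q^-5 + q^-4 + q^-2
bracket: A^-10 + A^-2 - A^2 + A^6 - A^10, w = -6
1 component, writhe -6, over 14 crossings
det 5, colorings 3 of 3^14 — not tricolorable
observation: V spans 5 powers of q: at least 5 crossings in any diagram


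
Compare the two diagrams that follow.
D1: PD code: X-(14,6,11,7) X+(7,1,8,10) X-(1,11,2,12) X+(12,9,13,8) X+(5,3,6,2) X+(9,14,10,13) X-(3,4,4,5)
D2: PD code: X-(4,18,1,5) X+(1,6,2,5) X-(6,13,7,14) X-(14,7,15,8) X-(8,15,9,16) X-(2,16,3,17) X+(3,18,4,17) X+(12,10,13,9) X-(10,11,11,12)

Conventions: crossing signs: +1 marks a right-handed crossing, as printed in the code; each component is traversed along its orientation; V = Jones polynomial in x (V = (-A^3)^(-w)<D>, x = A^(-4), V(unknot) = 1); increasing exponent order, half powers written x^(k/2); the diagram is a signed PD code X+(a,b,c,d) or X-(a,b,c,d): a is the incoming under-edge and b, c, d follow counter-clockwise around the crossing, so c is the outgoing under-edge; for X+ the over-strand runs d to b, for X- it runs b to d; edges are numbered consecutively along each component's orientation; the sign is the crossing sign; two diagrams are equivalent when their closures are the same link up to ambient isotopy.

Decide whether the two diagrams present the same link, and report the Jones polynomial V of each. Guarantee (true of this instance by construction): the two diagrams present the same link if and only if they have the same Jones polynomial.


same link: no
V(D1) = -x^(-3/2) + x^(-1/2) - 2x^(1/2) + x^(3/2) - 2x^(5/2) + x^(7/2)  [7 crossings, <D> = -A^-11 + 2A^-7 - A^-3 + 2A - A^5 + A^9, w = +1]
V(D2) = x^(-9/2) - x^(-5/2) - x^(-3/2) - x^(-1/2)  [9 crossings, <D> = A^-7 + A^-3 + A - A^9, w = -3]
insight: 2 classes among 2 diagrams; unequal V(x) rules out equality


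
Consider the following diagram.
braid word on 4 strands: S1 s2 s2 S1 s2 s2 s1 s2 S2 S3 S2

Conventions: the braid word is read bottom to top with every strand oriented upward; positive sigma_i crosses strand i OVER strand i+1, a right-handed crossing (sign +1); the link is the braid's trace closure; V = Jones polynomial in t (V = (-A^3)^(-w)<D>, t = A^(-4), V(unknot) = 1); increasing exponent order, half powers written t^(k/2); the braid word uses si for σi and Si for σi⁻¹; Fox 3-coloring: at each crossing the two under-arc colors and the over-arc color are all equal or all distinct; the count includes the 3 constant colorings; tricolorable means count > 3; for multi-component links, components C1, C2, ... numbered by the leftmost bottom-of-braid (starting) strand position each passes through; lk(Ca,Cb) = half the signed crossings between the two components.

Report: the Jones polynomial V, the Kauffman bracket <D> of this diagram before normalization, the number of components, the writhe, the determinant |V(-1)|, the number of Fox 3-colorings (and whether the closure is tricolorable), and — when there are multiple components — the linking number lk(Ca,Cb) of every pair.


Jones polynomial: V(t) = t^-1 - 1 + 2t - 2t^2 + 2t^3 - 2t^4 + t^5
<D> = -A^-17 + 2A^-13 - 2A^-9 + 2A^-5 - 2A^-1 + A^3 - A^7; writhe +1
components 1, writhe +1 (11 crossings)
3-colorings: 3 of 3^11, det 11 — not tricolorable
note: free reduction leaves σ1⁻¹ σ2 σ2 σ1⁻¹ σ2 σ2 σ1 σ3⁻¹ σ2⁻¹ of the original 11 letters


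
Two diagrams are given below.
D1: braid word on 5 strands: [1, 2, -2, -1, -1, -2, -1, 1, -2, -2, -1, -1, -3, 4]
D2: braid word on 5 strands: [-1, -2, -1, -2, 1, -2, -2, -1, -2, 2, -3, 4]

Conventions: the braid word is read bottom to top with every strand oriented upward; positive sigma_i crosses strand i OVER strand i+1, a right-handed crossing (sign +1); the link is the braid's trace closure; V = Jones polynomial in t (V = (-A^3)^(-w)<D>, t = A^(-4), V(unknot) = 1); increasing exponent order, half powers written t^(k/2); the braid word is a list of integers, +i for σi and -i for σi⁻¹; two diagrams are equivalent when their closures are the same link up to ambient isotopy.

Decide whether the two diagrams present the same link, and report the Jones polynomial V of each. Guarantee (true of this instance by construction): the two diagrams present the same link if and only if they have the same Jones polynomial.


same link: yes
V(D1) = t^-8 - 2t^-7 + t^-6 - 2t^-5 + 2t^-4 + t^-2  [14 crossings, <D> = A^-10 + 2A^-2 - 2A^2 + A^6 - 2A^10 + A^14, w = -6]
V(D2) = t^-8 - 2t^-7 + t^-6 - 2t^-5 + 2t^-4 + t^-2  [12 crossings, <D> = A^-10 + 2A^-2 - 2A^2 + A^6 - 2A^10 + A^14, w = -6]
insight: one V(t) for all 2 diagrams — one class (guaranteed)


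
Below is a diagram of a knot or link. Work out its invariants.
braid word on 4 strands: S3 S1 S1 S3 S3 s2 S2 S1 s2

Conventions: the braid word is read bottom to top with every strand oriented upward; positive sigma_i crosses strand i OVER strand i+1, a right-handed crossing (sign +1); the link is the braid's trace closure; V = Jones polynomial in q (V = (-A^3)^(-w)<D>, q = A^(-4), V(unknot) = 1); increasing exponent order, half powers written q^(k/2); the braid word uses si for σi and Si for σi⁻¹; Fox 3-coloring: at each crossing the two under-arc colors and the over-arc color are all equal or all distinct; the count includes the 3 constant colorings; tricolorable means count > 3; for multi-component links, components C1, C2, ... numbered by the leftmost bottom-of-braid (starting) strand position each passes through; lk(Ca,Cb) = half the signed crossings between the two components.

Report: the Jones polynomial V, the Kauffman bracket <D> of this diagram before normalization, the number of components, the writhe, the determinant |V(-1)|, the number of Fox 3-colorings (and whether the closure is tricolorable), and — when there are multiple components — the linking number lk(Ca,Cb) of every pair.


V(q) = q^-8 - 2q^-7 + q^-6 - 2q^-5 + 2q^-4 + q^-2
bracket: -A^-7 - 2A + 2A^5 - A^9 + 2A^13 - A^17, w = -5
1 component, writhe -5, over 9 crossings
det 9, colorings 27 of 3^9 — tricolorable
observation: inverse pairs cancel, leaving σ3⁻¹ σ1⁻¹ σ1⁻¹ σ3⁻¹ σ3⁻¹ σ1⁻¹ σ2


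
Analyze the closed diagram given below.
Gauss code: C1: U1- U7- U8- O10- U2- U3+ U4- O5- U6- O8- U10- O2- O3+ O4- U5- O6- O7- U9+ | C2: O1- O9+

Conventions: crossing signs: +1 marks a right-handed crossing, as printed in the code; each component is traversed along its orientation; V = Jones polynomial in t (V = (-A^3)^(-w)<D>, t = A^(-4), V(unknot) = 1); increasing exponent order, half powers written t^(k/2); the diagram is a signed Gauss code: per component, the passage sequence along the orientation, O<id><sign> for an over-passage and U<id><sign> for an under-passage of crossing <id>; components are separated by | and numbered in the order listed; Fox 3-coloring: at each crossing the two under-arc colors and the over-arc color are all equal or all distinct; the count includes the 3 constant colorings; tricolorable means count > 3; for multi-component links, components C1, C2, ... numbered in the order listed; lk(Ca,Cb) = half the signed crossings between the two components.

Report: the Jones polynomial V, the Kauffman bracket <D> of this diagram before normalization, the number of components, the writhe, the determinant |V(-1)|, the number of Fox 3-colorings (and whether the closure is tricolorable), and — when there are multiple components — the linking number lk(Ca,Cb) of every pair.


Jones polynomial: V(t) = t^(-15/2) - t^(-7/2) - t^(-5/2) - t^(-3/2)
<D> = -A^-12 - A^-8 - A^-4 + A^12; writhe -6
components 2, writhe -6 (10 crossings)
linking number lk(C1,C2) = 0
3-colorings: 9 of 3^11, det 0 — tricolorable
note: the span of V is 6, within the link bound 10 + 2 - 1


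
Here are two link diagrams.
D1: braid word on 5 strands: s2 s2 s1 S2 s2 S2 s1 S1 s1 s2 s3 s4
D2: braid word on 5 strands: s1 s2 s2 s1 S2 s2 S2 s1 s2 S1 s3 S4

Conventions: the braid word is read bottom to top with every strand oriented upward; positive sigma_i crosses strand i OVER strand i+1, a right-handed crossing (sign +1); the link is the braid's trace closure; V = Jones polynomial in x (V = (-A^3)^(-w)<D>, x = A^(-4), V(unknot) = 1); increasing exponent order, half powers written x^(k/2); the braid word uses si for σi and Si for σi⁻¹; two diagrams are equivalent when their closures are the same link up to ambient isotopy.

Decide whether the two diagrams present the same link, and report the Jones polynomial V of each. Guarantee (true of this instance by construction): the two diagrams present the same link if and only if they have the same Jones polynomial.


equivalent: yes
V(D1) = x - x^2 + 2x^3 - x^4 + x^5 - x^6  (w +6, c 12, <D> = -A^-6 + A^-2 - A^2 + 2A^6 - A^10 + A^14)
V(D2) = x - x^2 + 2x^3 - x^4 + x^5 - x^6  (w +4, c 12, <D> = -A^-12 + A^-8 - A^-4 + 2 - A^4 + A^8)
why: one V(x) for all 2 diagrams — one class (guaranteed)


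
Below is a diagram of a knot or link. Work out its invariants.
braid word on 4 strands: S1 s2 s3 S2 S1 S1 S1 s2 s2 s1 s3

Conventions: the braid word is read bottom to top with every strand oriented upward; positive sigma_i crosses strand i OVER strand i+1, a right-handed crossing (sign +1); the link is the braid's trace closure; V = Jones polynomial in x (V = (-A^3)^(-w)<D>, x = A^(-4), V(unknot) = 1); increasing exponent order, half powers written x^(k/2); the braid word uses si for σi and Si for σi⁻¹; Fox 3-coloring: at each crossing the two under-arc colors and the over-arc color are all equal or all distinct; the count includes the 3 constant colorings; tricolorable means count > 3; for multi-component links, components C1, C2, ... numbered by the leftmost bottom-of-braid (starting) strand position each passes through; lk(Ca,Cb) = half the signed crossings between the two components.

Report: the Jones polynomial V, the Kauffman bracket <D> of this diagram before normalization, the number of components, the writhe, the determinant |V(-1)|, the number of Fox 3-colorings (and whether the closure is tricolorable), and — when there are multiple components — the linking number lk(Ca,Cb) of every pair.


Jones polynomial: V(x) = -x^-3 + x^-2 - x^-1 + 3 - x + x^2 - x^3
<D> = A^-9 - A^-5 + A^-1 - 3A^3 + A^7 - A^11 + A^15; writhe +1
components 1, writhe +1 (11 crossings)
3-colorings: 27 of 3^11, det 9 — tricolorable
note: the span of V is 6, forcing >= 6 crossings in any diagram
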